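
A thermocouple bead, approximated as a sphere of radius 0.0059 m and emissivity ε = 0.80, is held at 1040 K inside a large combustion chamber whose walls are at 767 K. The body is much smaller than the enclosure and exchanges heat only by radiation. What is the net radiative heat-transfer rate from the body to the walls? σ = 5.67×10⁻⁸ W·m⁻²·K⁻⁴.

P_net ≈ 16.3 W

For a small grey body in a large enclosure: P_net = εσA(T_body⁴ − T_wall⁴).
A = 4πr² = 4.374×10⁻⁴ m²; T_body⁴ − T_wall⁴ = 1.170×10¹² − 3.461×10¹¹ = 8.238×10¹¹ K⁴.
|P_net| = 0.80·5.67×10⁻⁸·4.374×10⁻⁴·8.238×10¹¹.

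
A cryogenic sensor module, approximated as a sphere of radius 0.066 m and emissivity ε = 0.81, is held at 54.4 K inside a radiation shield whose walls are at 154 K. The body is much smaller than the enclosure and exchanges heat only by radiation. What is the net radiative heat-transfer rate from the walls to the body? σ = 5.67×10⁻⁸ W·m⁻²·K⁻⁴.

P_net ≈ 1.39 W

For a small grey body in a large enclosure: P_net = εσA(T_body⁴ − T_wall⁴).
A = 4πr² = 0.05474 m²; T_body⁴ − T_wall⁴ = 8.758×10⁶ − 5.624×10⁸ = -5.537×10⁸ K⁴.
|P_net| = 0.81·5.67×10⁻⁸·0.05474·5.537×10⁸.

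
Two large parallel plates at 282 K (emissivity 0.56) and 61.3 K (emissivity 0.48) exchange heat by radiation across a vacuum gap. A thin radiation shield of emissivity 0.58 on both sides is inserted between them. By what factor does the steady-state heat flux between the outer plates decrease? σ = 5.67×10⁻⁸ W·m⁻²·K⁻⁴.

Without shield: q₀ = σΔ(T⁴)/(1/ε₁+1/ε₂−1) with denominator 2.869.
With shield the two gaps are in series; the resistances add: (1/ε₁+1/ε_s−1)+(1/ε_s+1/ε₂−1) = 2.510+2.807 = 5.317.
Heat-flux ratio q₀/q = 5.317/2.869.

factor ≈ 1.85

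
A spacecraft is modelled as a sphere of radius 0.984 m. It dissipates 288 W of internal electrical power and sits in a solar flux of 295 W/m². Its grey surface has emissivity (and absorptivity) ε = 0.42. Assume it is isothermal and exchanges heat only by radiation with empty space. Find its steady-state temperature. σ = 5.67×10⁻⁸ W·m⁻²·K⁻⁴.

At steady state, absorbed solar power + internal power = radiated power.
Absorbed: α·S·A_cross = 0.42·295·3.042 = 376.9 W (cross-section πr²).
Total input = 376.9 + 288 = 664.9 W.
Radiated: εσ·A_surf·T⁴ with A_surf = 4πr² = 12.17 m².
T⁴ = 664.9/(0.42·5.67×10⁻⁸·12.17) = 2.295×10⁹ K⁴.

T ≈ 219 K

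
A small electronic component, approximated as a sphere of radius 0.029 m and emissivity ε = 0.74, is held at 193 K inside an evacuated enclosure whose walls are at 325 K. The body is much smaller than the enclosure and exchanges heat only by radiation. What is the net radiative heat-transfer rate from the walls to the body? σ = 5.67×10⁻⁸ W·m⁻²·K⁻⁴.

P_net ≈ 4.33 W

For a small grey body in a large enclosure: P_net = εσA(T_body⁴ − T_wall⁴).
A = 4πr² = 0.01057 m²; T_body⁴ − T_wall⁴ = 1.387×10⁹ − 1.116×10¹⁰ = -9.769×10⁹ K⁴.
|P_net| = 0.74·5.67×10⁻⁸·0.01057·9.769×10⁹.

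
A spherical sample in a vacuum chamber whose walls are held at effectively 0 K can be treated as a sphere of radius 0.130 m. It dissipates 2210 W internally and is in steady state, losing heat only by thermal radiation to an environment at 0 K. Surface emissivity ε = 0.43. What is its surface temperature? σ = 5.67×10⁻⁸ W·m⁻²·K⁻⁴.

T ≈ 808 K

Steady state: internal power = radiated power, P = εσA T⁴.
Radiating area A = 4πr² = 0.2124 m².
T⁴ = P/(εσA) = 2210/(0.43·5.67×10⁻⁸·0.2124) = 4.268×10¹¹ K⁴.
T = (4.268×10¹¹)^(1/4).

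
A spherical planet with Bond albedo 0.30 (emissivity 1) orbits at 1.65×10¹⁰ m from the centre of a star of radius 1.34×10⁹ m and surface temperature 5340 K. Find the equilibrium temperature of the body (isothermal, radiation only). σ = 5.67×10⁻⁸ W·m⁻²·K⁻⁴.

T ≈ 984 K

The star's surface emits σT_*⁴; at distance d the flux is S = σT_*⁴(R_*/d)².
S = 5.67×10⁻⁸·(5340)⁴·(1.34×10⁹/1.65×10¹⁰)² = 3.041×10⁵ W/m².
For an isothermal sphere T⁴ = (1−a)S/(4σ) = 9.385×10¹¹ K⁴.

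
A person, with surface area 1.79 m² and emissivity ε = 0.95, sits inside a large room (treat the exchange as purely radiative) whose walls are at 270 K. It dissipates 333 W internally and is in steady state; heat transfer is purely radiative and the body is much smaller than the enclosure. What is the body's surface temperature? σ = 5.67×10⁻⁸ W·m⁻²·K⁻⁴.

T ≈ 306 K

For a small grey body in a large enclosure, net radiated power = εσA(T⁴ − T_w⁴).
Steady state: P = εσA(T⁴ − T_w⁴) with A = 1.79 m².
T⁴ = P/(εσA) + T_w⁴ = 333/(0.95·5.67×10⁻⁸·1.790) + (270)⁴
    = 3.454×10⁹ + 5.314×10⁹ = 8.768×10⁹ K⁴.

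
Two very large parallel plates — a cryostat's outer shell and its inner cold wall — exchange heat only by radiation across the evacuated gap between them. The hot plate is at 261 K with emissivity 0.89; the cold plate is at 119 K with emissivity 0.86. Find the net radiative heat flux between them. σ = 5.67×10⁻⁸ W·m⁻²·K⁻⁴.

For two infinite grey parallel plates, q = σ(T₁⁴ − T₂⁴)/(1/ε₁ + 1/ε₂ − 1).
T₁⁴ − T₂⁴ = 4.640×10⁹ − 2.005×10⁸ = 4.440×10⁹ K⁴.
1/ε₁ + 1/ε₂ − 1 = 1.124 + 1.163 − 1 = 1.286.
q = 5.67×10⁻⁸ × 4.440×10⁹ / 1.286.

q ≈ 196 W/m²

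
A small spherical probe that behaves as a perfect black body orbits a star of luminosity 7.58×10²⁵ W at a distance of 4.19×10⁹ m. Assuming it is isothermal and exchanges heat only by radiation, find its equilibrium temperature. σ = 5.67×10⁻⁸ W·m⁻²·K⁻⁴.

First find the stellar flux at distance d: S = L/(4πd²) = 7.58×10²⁵/(4π·(4.19×10⁹)²) = 3.436×10⁵ W/m².
For an isothermal sphere, absorbed (1−a)S·πr² = emitted σ·4πr²·T⁴, so T⁴ = (1−a)S/(4σ).
T⁴ = 1.00·3.436×10⁵/(4·5.67×10⁻⁸) = 1.515×10¹² K⁴.

T ≈ 1110 K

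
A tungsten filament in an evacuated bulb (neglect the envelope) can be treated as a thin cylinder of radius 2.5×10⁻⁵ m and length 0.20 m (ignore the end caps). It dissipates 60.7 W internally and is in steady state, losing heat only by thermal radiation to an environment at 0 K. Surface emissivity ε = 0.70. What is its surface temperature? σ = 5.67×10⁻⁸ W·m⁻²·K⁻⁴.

T ≈ 2640 K

Steady state: internal power = radiated power, P = εσA T⁴.
Radiating area A = 2πrL = 3.142×10⁻⁵ m².
T⁴ = P/(εσA) = 60.7/(0.70·5.67×10⁻⁸·3.142×10⁻⁵) = 4.868×10¹³ K⁴.
T = (4.868×10¹³)^(1/4).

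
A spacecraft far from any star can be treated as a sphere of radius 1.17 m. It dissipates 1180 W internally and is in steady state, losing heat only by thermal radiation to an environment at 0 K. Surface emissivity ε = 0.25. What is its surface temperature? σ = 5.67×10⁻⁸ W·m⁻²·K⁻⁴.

T ≈ 264 K

Steady state: internal power = radiated power, P = εσA T⁴.
Radiating area A = 4πr² = 17.20 m².
T⁴ = P/(εσA) = 1180/(0.25·5.67×10⁻⁸·17.20) = 4.839×10⁹ K⁴.
T = (4.839×10⁹)^(1/4).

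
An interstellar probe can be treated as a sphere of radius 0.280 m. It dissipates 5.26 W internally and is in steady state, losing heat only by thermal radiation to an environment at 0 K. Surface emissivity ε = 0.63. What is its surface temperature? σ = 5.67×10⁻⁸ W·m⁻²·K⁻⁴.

Steady state: internal power = radiated power, P = εσA T⁴.
Radiating area A = 4πr² = 0.9852 m².
T⁴ = P/(εσA) = 5.26/(0.63·5.67×10⁻⁸·0.9852) = 1.495×10⁸ K⁴.
T = (1.495×10⁸)^(1/4).

T ≈ 111 K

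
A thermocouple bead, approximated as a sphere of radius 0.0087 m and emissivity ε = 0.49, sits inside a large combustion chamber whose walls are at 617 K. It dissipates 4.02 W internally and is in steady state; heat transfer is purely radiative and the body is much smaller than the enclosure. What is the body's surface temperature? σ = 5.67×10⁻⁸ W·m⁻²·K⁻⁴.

T ≈ 738 K

For a small grey body in a large enclosure, net radiated power = εσA(T⁴ − T_w⁴).
Steady state: P = εσA(T⁴ − T_w⁴) with A = 4πr² = 9.511×10⁻⁴ m².
T⁴ = P/(εσA) + T_w⁴ = 4.02/(0.49·5.67×10⁻⁸·9.511×10⁻⁴) + (617)⁴
    = 1.521×10¹¹ + 1.449×10¹¹ = 2.970×10¹¹ K⁴.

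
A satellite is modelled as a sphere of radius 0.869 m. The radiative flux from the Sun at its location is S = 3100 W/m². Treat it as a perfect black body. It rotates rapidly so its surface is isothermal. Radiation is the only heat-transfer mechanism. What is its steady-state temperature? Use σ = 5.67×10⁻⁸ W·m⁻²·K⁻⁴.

T ≈ 342 K

At equilibrium, absorbed power = emitted power.
Absorbing cross-section = πr² = 2.372 m²; emitting surface = 4πr² = 9.490 m² (ratio 4).
S·A_cross = εσ·A_surf·T⁴  ⇒  T⁴ = S/(4σ).
T⁴ = 1.00·3100/(4·5.67×10⁻⁸) = 1.367×10¹⁰ K⁴.
T = (1.367×10¹⁰)^(1/4).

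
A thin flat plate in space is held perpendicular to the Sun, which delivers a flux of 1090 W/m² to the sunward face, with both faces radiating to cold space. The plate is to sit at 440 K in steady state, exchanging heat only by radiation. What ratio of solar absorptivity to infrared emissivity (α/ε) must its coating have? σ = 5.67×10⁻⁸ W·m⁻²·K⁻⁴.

α/ε ≈ 3.90

Balance: αS·A = εσ·2A·T⁴ ⇒ α/ε = 2σT⁴/S.
α/ε = 2·5.67×10⁻⁸·(440)⁴/1090 = 2·5.67×10⁻⁸·3.748×10¹⁰/1090.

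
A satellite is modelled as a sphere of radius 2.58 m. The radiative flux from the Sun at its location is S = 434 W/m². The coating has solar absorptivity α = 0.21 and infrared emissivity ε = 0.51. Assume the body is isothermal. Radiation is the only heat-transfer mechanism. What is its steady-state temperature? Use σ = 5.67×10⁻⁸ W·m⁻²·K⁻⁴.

T ≈ 168 K

At equilibrium, absorbed power = emitted power.
Absorbing cross-section = πr² = 20.91 m²; emitting surface = 4πr² = 83.65 m² (ratio 4).
αS·A_cross = εσ·A_surf·T⁴  ⇒  T⁴ = αS/(ε·4σ).
T⁴ = 0.210·434/(0.51·4·5.67×10⁻⁸) = 7.879×10⁸ K⁴.
T = (7.879×10⁸)^(1/4).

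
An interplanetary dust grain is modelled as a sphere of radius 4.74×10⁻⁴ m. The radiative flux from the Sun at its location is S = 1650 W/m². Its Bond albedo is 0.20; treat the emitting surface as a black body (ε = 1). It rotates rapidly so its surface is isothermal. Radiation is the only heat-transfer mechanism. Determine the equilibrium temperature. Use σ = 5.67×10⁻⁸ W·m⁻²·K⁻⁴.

At equilibrium, absorbed power = emitted power.
Absorbing cross-section = πr² = 7.058×10⁻⁷ m²; emitting surface = 4πr² = 2.823×10⁻⁶ m² (ratio 4).
(1−a)S·A_cross = εσ·A_surf·T⁴  ⇒  T⁴ = (1−a)S/(4σ).
T⁴ = 0.800·1650/(4·5.67×10⁻⁸) = 5.820×10⁹ K⁴.
T = (5.820×10⁹)^(1/4).

T ≈ 276 K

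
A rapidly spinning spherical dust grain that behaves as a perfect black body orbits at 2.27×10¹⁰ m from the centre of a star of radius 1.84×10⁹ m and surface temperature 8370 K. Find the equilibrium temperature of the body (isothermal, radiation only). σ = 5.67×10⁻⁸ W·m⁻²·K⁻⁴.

T ≈ 1690 K

The star's surface emits σT_*⁴; at distance d the flux is S = σT_*⁴(R_*/d)².
S = 5.67×10⁻⁸·(8370)⁴·(1.84×10⁹/2.27×10¹⁰)² = 1.828×10⁶ W/m².
For an isothermal sphere T⁴ = (1−a)S/(4σ) = 8.062×10¹² K⁴.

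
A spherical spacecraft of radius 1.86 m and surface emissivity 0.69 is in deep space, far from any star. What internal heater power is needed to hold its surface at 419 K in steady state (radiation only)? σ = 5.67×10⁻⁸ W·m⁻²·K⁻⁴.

P = εσ·4πr²·T⁴.
4πr² = 43.47 m²; T⁴ = 3.082×10¹⁰ K⁴.
P = 0.69·5.67×10⁻⁸·43.47·3.082×10¹⁰.

P ≈ 52400 W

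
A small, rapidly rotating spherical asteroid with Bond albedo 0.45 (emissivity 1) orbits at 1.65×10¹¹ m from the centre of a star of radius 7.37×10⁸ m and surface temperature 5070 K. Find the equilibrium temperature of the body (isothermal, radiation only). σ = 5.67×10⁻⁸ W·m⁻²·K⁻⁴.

The star's surface emits σT_*⁴; at distance d the flux is S = σT_*⁴(R_*/d)².
S = 5.67×10⁻⁸·(5070)⁴·(7.37×10⁸/1.65×10¹¹)² = 747.4 W/m².
For an isothermal sphere T⁴ = (1−a)S/(4σ) = 1.813×10⁹ K⁴.

T ≈ 206 K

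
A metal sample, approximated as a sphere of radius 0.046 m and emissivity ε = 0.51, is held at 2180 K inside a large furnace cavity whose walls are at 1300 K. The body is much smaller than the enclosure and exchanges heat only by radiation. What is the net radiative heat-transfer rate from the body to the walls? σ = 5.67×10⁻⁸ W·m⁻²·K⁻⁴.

For a small grey body in a large enclosure: P_net = εσA(T_body⁴ − T_wall⁴).
A = 4πr² = 0.02659 m²; T_body⁴ − T_wall⁴ = 2.259×10¹³ − 2.856×10¹² = 1.973×10¹³ K⁴.
|P_net| = 0.51·5.67×10⁻⁸·0.02659·1.973×10¹³.

P_net ≈ 15200 W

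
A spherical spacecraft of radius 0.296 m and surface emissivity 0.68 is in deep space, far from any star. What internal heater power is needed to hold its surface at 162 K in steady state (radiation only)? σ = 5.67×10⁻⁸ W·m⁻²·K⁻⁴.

P ≈ 29.2 W

P = εσ·4πr²·T⁴.
4πr² = 1.101 m²; T⁴ = 6.887×10⁸ K⁴.
P = 0.68·5.67×10⁻⁸·1.101·6.887×10⁸.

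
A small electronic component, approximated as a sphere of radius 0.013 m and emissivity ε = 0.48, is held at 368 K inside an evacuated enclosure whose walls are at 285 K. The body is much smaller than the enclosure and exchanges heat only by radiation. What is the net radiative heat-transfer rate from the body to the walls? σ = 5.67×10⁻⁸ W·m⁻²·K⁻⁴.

For a small grey body in a large enclosure: P_net = εσA(T_body⁴ − T_wall⁴).
A = 4πr² = 0.002124 m²; T_body⁴ − T_wall⁴ = 1.834×10¹⁰ − 6.598×10⁹ = 1.174×10¹⁰ K⁴.
|P_net| = 0.48·5.67×10⁻⁸·0.002124·1.174×10¹⁰.

P_net ≈ 0.679 W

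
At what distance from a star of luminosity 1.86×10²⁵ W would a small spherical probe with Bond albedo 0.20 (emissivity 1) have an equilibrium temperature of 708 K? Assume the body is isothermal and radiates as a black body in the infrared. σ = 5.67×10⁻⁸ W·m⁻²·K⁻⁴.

d ≈ 4.56×10⁹ m

For an isothermal black-emitting sphere, (1−a)S·πr² = σ·4πr²·T⁴ ⇒ S = 4σT⁴/(1−a).
S = 4·5.67×10⁻⁸·(708)⁴/0.800 = 71230 W/m².
Flux falls as S = L/(4πd²), so d = √(L/(4πS)) = √(1.86×10²⁵/(4π·71230)).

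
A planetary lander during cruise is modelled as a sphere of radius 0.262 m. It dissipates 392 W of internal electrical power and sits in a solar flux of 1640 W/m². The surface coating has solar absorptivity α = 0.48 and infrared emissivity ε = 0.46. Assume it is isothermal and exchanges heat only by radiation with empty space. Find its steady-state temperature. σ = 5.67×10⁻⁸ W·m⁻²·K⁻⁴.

At steady state, absorbed solar power + internal power = radiated power.
Absorbed: α·S·A_cross = 0.48·1640·0.2157 = 169.8 W (cross-section πr²).
Total input = 169.8 + 392 = 561.8 W.
Radiated: εσ·A_surf·T⁴ with A_surf = 4πr² = 0.8626 m².
T⁴ = 561.8/(0.46·5.67×10⁻⁸·0.8626) = 2.497×10¹⁰ K⁴.

T ≈ 398 K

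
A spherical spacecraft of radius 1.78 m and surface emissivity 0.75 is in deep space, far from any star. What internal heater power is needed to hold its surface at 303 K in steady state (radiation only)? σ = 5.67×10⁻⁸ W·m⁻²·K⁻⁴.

P = εσ·4πr²·T⁴.
4πr² = 39.82 m²; T⁴ = 8.429×10⁹ K⁴.
P = 0.75·5.67×10⁻⁸·39.82·8.429×10⁹.

P ≈ 14300 W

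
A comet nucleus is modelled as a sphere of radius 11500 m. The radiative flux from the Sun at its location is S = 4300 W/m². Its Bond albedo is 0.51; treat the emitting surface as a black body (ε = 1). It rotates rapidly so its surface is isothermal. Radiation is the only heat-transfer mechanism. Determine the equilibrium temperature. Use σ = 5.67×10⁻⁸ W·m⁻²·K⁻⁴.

T ≈ 310 K

At equilibrium, absorbed power = emitted power.
Absorbing cross-section = πr² = 4.155×10⁸ m²; emitting surface = 4πr² = 1.662×10⁹ m² (ratio 4).
(1−a)S·A_cross = εσ·A_surf·T⁴  ⇒  T⁴ = (1−a)S/(4σ).
T⁴ = 0.490·4300/(4·5.67×10⁻⁸) = 9.290×10⁹ K⁴.
T = (9.290×10⁹)^(1/4).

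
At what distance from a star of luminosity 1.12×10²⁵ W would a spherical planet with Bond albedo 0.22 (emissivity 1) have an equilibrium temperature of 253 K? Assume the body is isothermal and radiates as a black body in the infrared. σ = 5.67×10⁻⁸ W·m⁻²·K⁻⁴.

d ≈ 2.74×10¹⁰ m

For an isothermal black-emitting sphere, (1−a)S·πr² = σ·4πr²·T⁴ ⇒ S = 4σT⁴/(1−a).
S = 4·5.67×10⁻⁸·(253)⁴/0.780 = 1191 W/m².
Flux falls as S = L/(4πd²), so d = √(L/(4πS)) = √(1.12×10²⁵/(4π·1191)).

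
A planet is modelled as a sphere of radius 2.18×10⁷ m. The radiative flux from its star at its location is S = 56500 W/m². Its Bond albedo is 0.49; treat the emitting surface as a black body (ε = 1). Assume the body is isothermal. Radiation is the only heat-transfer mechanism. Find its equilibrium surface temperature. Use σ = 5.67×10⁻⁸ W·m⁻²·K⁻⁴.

At equilibrium, absorbed power = emitted power.
Absorbing cross-section = πr² = 1.493×10¹⁵ m²; emitting surface = 4πr² = 5.972×10¹⁵ m² (ratio 4).
(1−a)S·A_cross = εσ·A_surf·T⁴  ⇒  T⁴ = (1−a)S/(4σ).
T⁴ = 0.510·56500/(4·5.67×10⁻⁸) = 1.271×10¹¹ K⁴.
T = (1.271×10¹¹)^(1/4).

T ≈ 597 K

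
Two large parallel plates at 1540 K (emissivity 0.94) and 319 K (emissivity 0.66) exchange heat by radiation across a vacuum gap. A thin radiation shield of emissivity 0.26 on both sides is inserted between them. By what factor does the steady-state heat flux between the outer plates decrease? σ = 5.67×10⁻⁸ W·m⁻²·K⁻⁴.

Without shield: q₀ = σΔ(T⁴)/(1/ε₁+1/ε₂−1) with denominator 1.579.
With shield the two gaps are in series; the resistances add: (1/ε₁+1/ε_s−1)+(1/ε_s+1/ε₂−1) = 3.910+4.361 = 8.271.
Heat-flux ratio q₀/q = 8.271/1.579.

factor ≈ 5.24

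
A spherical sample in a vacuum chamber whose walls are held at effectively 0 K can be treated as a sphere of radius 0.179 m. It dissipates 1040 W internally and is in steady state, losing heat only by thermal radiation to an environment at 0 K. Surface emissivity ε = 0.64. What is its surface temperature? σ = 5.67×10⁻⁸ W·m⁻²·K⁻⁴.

Steady state: internal power = radiated power, P = εσA T⁴.
Radiating area A = 4πr² = 0.4026 m².
T⁴ = P/(εσA) = 1040/(0.64·5.67×10⁻⁸·0.4026) = 7.118×10¹⁰ K⁴.
T = (7.118×10¹⁰)^(1/4).

T ≈ 517 K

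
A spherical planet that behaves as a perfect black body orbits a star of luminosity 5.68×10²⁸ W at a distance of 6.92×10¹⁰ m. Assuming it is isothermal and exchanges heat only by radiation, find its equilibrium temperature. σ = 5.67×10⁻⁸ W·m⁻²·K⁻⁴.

T ≈ 1430 K

First find the stellar flux at distance d: S = L/(4πd²) = 5.68×10²⁸/(4π·(6.92×10¹⁰)²) = 9.439×10⁵ W/m².
For an isothermal sphere, absorbed (1−a)S·πr² = emitted σ·4πr²·T⁴, so T⁴ = (1−a)S/(4σ).
T⁴ = 1.00·9.439×10⁵/(4·5.67×10⁻⁸) = 4.162×10¹² K⁴.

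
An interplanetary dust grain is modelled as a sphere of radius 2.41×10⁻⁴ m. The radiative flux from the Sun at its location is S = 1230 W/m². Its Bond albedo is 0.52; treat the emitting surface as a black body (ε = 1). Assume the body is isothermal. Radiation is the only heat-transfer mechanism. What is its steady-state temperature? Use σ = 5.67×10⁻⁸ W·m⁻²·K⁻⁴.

At equilibrium, absorbed power = emitted power.
Absorbing cross-section = πr² = 1.825×10⁻⁷ m²; emitting surface = 4πr² = 7.299×10⁻⁷ m² (ratio 4).
(1−a)S·A_cross = εσ·A_surf·T⁴  ⇒  T⁴ = (1−a)S/(4σ).
T⁴ = 0.480·1230/(4·5.67×10⁻⁸) = 2.603×10⁹ K⁴.
T = (2.603×10⁹)^(1/4).

T ≈ 226 K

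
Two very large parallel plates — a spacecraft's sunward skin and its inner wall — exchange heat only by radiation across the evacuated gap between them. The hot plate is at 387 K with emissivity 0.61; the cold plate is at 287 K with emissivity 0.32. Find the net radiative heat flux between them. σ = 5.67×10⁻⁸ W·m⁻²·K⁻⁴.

q ≈ 236 W/m²

For two infinite grey parallel plates, q = σ(T₁⁴ − T₂⁴)/(1/ε₁ + 1/ε₂ − 1).
T₁⁴ − T₂⁴ = 2.243×10¹⁰ − 6.785×10⁹ = 1.565×10¹⁰ K⁴.
1/ε₁ + 1/ε₂ − 1 = 1.639 + 3.125 − 1 = 3.764.
q = 5.67×10⁻⁸ × 1.565×10¹⁰ / 3.764.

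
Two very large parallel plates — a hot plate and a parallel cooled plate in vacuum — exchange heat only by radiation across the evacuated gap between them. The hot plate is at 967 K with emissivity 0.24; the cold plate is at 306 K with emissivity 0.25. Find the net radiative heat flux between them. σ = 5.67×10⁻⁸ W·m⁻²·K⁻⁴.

q ≈ 6850 W/m²

For two infinite grey parallel plates, q = σ(T₁⁴ − T₂⁴)/(1/ε₁ + 1/ε₂ − 1).
T₁⁴ − T₂⁴ = 8.744×10¹¹ − 8.768×10⁹ = 8.656×10¹¹ K⁴.
1/ε₁ + 1/ε₂ − 1 = 4.167 + 4.000 − 1 = 7.167.
q = 5.67×10⁻⁸ × 8.656×10¹¹ / 7.167.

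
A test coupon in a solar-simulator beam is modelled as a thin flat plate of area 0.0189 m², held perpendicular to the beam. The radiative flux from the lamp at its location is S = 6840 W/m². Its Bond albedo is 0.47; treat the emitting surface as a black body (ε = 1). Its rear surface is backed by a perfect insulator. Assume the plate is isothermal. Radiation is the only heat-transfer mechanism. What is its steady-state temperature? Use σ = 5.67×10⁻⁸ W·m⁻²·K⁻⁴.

T ≈ 503 K

At equilibrium, absorbed power = emitted power.
Absorbing cross-section = A = 0.01890 m²; emitting surface = A = 0.01890 m² (ratio 1).
(1−a)S·A_cross = εσ·A_surf·T⁴  ⇒  T⁴ = (1−a)S/(1σ).
T⁴ = 0.530·6840/(1·5.67×10⁻⁸) = 6.394×10¹⁰ K⁴.
T = (6.394×10¹⁰)^(1/4).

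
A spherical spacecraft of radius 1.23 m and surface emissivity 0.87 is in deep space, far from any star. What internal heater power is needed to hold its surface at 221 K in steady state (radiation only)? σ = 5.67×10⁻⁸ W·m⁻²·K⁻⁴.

P = εσ·4πr²·T⁴.
4πr² = 19.01 m²; T⁴ = 2.385×10⁹ K⁴.
P = 0.87·5.67×10⁻⁸·19.01·2.385×10⁹.

P ≈ 2240 W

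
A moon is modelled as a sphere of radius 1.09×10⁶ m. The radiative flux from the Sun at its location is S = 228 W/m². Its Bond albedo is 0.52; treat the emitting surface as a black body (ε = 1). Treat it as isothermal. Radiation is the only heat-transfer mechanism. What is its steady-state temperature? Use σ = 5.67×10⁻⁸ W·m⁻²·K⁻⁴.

T ≈ 148 K

At equilibrium, absorbed power = emitted power.
Absorbing cross-section = πr² = 3.733×10¹² m²; emitting surface = 4πr² = 1.493×10¹³ m² (ratio 4).
(1−a)S·A_cross = εσ·A_surf·T⁴  ⇒  T⁴ = (1−a)S/(4σ).
T⁴ = 0.480·228/(4·5.67×10⁻⁸) = 4.825×10⁸ K⁴.
T = (4.825×10⁸)^(1/4).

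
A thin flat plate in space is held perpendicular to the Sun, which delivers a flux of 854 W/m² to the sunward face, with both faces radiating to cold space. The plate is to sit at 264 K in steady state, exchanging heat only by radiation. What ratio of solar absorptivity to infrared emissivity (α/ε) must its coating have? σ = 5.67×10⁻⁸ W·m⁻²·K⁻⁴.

Balance: αS·A = εσ·2A·T⁴ ⇒ α/ε = 2σT⁴/S.
α/ε = 2·5.67×10⁻⁸·(264)⁴/854 = 2·5.67×10⁻⁸·4.858×10⁹/854.

α/ε ≈ 0.645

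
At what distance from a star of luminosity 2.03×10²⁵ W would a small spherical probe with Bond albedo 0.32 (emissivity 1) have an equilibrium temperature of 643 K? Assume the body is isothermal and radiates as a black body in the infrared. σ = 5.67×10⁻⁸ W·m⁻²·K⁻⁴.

d ≈ 5.32×10⁹ m

For an isothermal black-emitting sphere, (1−a)S·πr² = σ·4πr²·T⁴ ⇒ S = 4σT⁴/(1−a).
S = 4·5.67×10⁻⁸·(643)⁴/0.680 = 57010 W/m².
Flux falls as S = L/(4πd²), so d = √(L/(4πS)) = √(2.03×10²⁵/(4π·57010)).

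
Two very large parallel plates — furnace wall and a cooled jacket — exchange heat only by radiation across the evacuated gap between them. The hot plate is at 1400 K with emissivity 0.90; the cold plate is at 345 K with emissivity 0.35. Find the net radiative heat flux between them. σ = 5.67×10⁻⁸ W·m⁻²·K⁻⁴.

q ≈ 73100 W/m²

For two infinite grey parallel plates, q = σ(T₁⁴ − T₂⁴)/(1/ε₁ + 1/ε₂ − 1).
T₁⁴ − T₂⁴ = 3.842×10¹² − 1.417×10¹⁰ = 3.827×10¹² K⁴.
1/ε₁ + 1/ε₂ − 1 = 1.111 + 2.857 − 1 = 2.968.
q = 5.67×10⁻⁸ × 3.827×10¹² / 2.968.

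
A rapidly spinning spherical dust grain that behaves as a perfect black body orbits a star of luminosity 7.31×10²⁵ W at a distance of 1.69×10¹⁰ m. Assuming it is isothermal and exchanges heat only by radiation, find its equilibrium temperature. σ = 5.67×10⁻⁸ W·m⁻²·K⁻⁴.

First find the stellar flux at distance d: S = L/(4πd²) = 7.31×10²⁵/(4π·(1.69×10¹⁰)²) = 20370 W/m².
For an isothermal sphere, absorbed (1−a)S·πr² = emitted σ·4πr²·T⁴, so T⁴ = (1−a)S/(4σ).
T⁴ = 1.00·20370/(4·5.67×10⁻⁸) = 8.980×10¹⁰ K⁴.

T ≈ 547 K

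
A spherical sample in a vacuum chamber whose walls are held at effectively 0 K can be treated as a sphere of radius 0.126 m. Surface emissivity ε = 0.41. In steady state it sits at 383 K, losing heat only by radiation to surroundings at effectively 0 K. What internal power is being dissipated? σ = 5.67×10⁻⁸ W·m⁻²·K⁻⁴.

Steady state: P = εσA T⁴.
A = 4πr² = 0.1995 m²; T⁴ = (383)⁴ = 2.152×10¹⁰ K⁴.
P = 0.41 × 5.67×10⁻⁸ × 0.1995 × 2.152×10¹⁰.

P ≈ 99.8 W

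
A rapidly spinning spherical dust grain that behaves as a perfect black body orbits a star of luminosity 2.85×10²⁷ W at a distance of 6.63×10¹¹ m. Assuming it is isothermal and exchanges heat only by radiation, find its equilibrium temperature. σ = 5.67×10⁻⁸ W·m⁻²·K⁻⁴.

First find the stellar flux at distance d: S = L/(4πd²) = 2.85×10²⁷/(4π·(6.63×10¹¹)²) = 516.0 W/m².
For an isothermal sphere, absorbed (1−a)S·πr² = emitted σ·4πr²·T⁴, so T⁴ = (1−a)S/(4σ).
T⁴ = 1.00·516.0/(4·5.67×10⁻⁸) = 2.275×10⁹ K⁴.

T ≈ 218 K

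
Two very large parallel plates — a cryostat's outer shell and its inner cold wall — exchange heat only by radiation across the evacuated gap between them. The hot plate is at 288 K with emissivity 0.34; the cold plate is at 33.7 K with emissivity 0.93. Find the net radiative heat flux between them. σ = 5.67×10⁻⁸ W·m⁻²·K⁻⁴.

q ≈ 129 W/m²

For two infinite grey parallel plates, q = σ(T₁⁴ − T₂⁴)/(1/ε₁ + 1/ε₂ − 1).
T₁⁴ − T₂⁴ = 6.880×10⁹ − 1.290×10⁶ = 6.878×10⁹ K⁴.
1/ε₁ + 1/ε₂ − 1 = 2.941 + 1.075 − 1 = 3.016.
q = 5.67×10⁻⁸ × 6.878×10⁹ / 3.016.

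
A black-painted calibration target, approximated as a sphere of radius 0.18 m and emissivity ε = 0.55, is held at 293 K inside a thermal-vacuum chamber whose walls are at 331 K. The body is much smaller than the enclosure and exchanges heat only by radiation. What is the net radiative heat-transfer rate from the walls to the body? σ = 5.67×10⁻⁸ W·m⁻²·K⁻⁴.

For a small grey body in a large enclosure: P_net = εσA(T_body⁴ − T_wall⁴).
A = 4πr² = 0.4072 m²; T_body⁴ − T_wall⁴ = 7.370×10⁹ − 1.200×10¹⁰ = -4.634×10⁹ K⁴.
|P_net| = 0.55·5.67×10⁻⁸·0.4072·4.634×10⁹.

P_net ≈ 58.8 W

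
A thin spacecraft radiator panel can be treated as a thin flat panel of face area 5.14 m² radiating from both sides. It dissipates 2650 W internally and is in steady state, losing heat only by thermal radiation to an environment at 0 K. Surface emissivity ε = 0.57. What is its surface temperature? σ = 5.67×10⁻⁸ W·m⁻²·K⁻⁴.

Steady state: internal power = radiated power, P = εσA T⁴.
Radiating area A = 2·5.14 = 10.28 m².
T⁴ = P/(εσA) = 2650/(0.57·5.67×10⁻⁸·10.28) = 7.976×10⁹ K⁴.
T = (7.976×10⁹)^(1/4).

T ≈ 299 K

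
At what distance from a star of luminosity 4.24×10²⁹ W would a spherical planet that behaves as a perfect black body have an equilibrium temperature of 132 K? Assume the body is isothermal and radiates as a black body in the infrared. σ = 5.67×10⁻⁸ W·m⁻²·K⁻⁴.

For an isothermal black-emitting sphere, (1−a)S·πr² = σ·4πr²·T⁴ ⇒ S = 4σT⁴/(1−a).
S = 4·5.67×10⁻⁸·(132)⁴/1.00 = 68.86 W/m².
Flux falls as S = L/(4πd²), so d = √(L/(4πS)) = √(4.24×10²⁹/(4π·68.86)).

d ≈ 2.21×10¹³ m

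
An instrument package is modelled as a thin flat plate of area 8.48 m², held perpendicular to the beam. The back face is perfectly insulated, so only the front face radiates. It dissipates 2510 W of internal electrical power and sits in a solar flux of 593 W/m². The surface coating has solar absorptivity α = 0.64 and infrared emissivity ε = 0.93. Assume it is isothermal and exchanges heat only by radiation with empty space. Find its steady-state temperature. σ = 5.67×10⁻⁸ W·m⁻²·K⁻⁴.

T ≈ 336 K

At steady state, absorbed solar power + internal power = radiated power.
Absorbed: α·S·A_cross = 0.64·593·8.480 = 3218 W (cross-section A).
Total input = 3218 + 2510 = 5728 W.
Radiated: εσ·A_surf·T⁴ with A_surf = A = 8.480 m².
T⁴ = 5728/(0.93·5.67×10⁻⁸·8.480) = 1.281×10¹⁰ K⁴.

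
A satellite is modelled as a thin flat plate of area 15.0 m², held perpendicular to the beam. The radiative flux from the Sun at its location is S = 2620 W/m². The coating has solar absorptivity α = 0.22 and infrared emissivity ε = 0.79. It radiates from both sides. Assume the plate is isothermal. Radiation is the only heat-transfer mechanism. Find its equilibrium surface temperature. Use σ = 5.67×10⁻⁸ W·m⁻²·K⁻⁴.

T ≈ 283 K

At equilibrium, absorbed power = emitted power.
Absorbing cross-section = A = 15.00 m²; emitting surface = 2A = 30.00 m² (ratio 2).
αS·A_cross = εσ·A_surf·T⁴  ⇒  T⁴ = αS/(ε·2σ).
T⁴ = 0.220·2620/(0.79·2·5.67×10⁻⁸) = 6.434×10⁹ K⁴.
T = (6.434×10⁹)^(1/4).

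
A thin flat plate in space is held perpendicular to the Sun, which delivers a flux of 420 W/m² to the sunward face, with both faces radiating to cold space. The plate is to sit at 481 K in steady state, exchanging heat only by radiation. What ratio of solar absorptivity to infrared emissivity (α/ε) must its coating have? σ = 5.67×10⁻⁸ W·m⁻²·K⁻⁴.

Balance: αS·A = εσ·2A·T⁴ ⇒ α/ε = 2σT⁴/S.
α/ε = 2·5.67×10⁻⁸·(481)⁴/420 = 2·5.67×10⁻⁸·5.353×10¹⁰/420.

α/ε ≈ 14.5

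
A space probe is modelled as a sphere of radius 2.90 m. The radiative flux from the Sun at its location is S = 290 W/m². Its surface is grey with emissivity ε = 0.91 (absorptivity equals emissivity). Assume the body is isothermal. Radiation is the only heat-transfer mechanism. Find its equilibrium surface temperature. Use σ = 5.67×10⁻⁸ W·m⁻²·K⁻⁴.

At equilibrium, absorbed power = emitted power.
Absorbing cross-section = πr² = 26.42 m²; emitting surface = 4πr² = 105.7 m² (ratio 4).
εS·A_cross = εσ·A_surf·T⁴  ⇒  T⁴ = S/(4σ)   (ε cancels).
T⁴ = 290/(4·5.67×10⁻⁸) = 1.279×10⁹ K⁴.
T = (1.279×10⁹)^(1/4).

T ≈ 189 K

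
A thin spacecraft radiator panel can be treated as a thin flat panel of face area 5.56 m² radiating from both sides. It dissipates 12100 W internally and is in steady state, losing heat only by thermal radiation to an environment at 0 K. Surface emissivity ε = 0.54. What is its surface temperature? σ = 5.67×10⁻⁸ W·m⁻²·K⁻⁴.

Steady state: internal power = radiated power, P = εσA T⁴.
Radiating area A = 2·5.56 = 11.12 m².
T⁴ = P/(εσA) = 12100/(0.54·5.67×10⁻⁸·11.12) = 3.554×10¹⁰ K⁴.
T = (3.554×10¹⁰)^(1/4).

T ≈ 434 K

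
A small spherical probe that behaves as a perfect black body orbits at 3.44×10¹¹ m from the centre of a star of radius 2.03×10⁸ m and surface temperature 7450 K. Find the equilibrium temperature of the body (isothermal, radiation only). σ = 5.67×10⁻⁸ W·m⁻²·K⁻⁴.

T ≈ 128 K

The star's surface emits σT_*⁴; at distance d the flux is S = σT_*⁴(R_*/d)².
S = 5.67×10⁻⁸·(7450)⁴·(2.03×10⁸/3.44×10¹¹)² = 60.83 W/m².
For an isothermal sphere T⁴ = (1−a)S/(4σ) = 2.682×10⁸ K⁴.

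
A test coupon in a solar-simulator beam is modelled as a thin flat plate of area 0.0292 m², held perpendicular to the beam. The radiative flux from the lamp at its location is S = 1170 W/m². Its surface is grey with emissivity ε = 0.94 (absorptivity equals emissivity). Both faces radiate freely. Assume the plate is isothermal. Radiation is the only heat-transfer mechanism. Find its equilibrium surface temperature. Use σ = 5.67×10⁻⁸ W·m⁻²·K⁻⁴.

At equilibrium, absorbed power = emitted power.
Absorbing cross-section = A = 0.02920 m²; emitting surface = 2A = 0.05840 m² (ratio 2).
εS·A_cross = εσ·A_surf·T⁴  ⇒  T⁴ = S/(2σ)   (ε cancels).
T⁴ = 1170/(2·5.67×10⁻⁸) = 1.032×10¹⁰ K⁴.
T = (1.032×10¹⁰)^(1/4).

T ≈ 319 K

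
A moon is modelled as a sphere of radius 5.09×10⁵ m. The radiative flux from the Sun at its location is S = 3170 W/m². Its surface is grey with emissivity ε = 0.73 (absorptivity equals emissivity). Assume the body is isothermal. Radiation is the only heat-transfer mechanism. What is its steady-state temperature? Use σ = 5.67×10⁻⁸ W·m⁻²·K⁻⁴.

At equilibrium, absorbed power = emitted power.
Absorbing cross-section = πr² = 8.139×10¹¹ m²; emitting surface = 4πr² = 3.256×10¹² m² (ratio 4).
εS·A_cross = εσ·A_surf·T⁴  ⇒  T⁴ = S/(4σ)   (ε cancels).
T⁴ = 3170/(4·5.67×10⁻⁸) = 1.398×10¹⁰ K⁴.
T = (1.398×10¹⁰)^(1/4).

T ≈ 344 K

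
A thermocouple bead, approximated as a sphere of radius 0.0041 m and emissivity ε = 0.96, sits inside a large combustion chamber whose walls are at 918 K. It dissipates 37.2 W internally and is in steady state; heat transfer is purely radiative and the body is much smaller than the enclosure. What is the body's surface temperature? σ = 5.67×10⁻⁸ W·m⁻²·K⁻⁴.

T ≈ 1410 K

For a small grey body in a large enclosure, net radiated power = εσA(T⁴ − T_w⁴).
Steady state: P = εσA(T⁴ − T_w⁴) with A = 4πr² = 2.112×10⁻⁴ m².
T⁴ = P/(εσA) + T_w⁴ = 37.2/(0.96·5.67×10⁻⁸·2.112×10⁻⁴) + (918)⁴
    = 3.235×10¹² + 7.102×10¹¹ = 3.945×10¹² K⁴.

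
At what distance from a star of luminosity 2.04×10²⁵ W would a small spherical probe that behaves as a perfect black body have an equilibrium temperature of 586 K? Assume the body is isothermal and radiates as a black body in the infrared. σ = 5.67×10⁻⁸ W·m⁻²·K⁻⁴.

For an isothermal black-emitting sphere, (1−a)S·πr² = σ·4πr²·T⁴ ⇒ S = 4σT⁴/(1−a).
S = 4·5.67×10⁻⁸·(586)⁴/1.00 = 26740 W/m².
Flux falls as S = L/(4πd²), so d = √(L/(4πS)) = √(2.04×10²⁵/(4π·26740)).

d ≈ 7.79×10⁹ m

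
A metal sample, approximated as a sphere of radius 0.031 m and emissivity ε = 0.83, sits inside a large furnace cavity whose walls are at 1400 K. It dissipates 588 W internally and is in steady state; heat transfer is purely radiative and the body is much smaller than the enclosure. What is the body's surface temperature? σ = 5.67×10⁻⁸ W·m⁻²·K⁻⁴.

For a small grey body in a large enclosure, net radiated power = εσA(T⁴ − T_w⁴).
Steady state: P = εσA(T⁴ − T_w⁴) with A = 4πr² = 0.01208 m².
T⁴ = P/(εσA) + T_w⁴ = 588/(0.83·5.67×10⁻⁸·0.01208) + (1400)⁴
    = 1.035×10¹² + 3.842×10¹² = 4.876×10¹² K⁴.

T ≈ 1490 K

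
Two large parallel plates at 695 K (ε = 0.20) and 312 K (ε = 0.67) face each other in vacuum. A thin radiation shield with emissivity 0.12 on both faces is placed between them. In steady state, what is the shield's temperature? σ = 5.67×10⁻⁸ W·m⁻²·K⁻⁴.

T_s ≈ 566 K

In steady state the net flux on the hot side equals that on the cold side.
σ(T₁⁴−T_s⁴)/D₁ = σ(T_s⁴−T₂⁴)/D₂, with D₁ = 1/ε₁+1/ε_s−1 = 12.33, D₂ = 1/ε_s+1/ε₂−1 = 8.826.
Solve for T_s⁴: T_s⁴ = (D₂·T₁⁴ + D₁·T₂⁴)/(D₁+D₂) = 1.028×10¹¹ K⁴.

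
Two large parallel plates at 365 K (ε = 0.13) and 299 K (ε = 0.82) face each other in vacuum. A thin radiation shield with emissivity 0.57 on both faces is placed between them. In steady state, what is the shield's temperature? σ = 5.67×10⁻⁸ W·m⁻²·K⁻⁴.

T_s ≈ 315 K

In steady state the net flux on the hot side equals that on the cold side.
σ(T₁⁴−T_s⁴)/D₁ = σ(T_s⁴−T₂⁴)/D₂, with D₁ = 1/ε₁+1/ε_s−1 = 8.447, D₂ = 1/ε_s+1/ε₂−1 = 1.974.
Solve for T_s⁴: T_s⁴ = (D₂·T₁⁴ + D₁·T₂⁴)/(D₁+D₂) = 9.841×10⁹ K⁴.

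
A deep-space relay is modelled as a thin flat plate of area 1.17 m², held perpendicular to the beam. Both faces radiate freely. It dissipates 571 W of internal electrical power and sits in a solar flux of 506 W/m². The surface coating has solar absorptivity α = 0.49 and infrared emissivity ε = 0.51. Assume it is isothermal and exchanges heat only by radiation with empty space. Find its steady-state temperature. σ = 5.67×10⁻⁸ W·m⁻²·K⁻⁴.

At steady state, absorbed solar power + internal power = radiated power.
Absorbed: α·S·A_cross = 0.49·506·1.170 = 290.1 W (cross-section A).
Total input = 290.1 + 571 = 861.1 W.
Radiated: εσ·A_surf·T⁴ with A_surf = 2A = 2.340 m².
T⁴ = 861.1/(0.51·5.67×10⁻⁸·2.340) = 1.273×10¹⁰ K⁴.

T ≈ 336 K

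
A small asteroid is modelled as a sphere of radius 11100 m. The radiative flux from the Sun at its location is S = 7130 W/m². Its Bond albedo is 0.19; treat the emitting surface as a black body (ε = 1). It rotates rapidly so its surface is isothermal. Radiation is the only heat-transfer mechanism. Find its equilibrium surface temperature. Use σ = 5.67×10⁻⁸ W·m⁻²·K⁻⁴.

At equilibrium, absorbed power = emitted power.
Absorbing cross-section = πr² = 3.871×10⁸ m²; emitting surface = 4πr² = 1.548×10⁹ m² (ratio 4).
(1−a)S·A_cross = εσ·A_surf·T⁴  ⇒  T⁴ = (1−a)S/(4σ).
T⁴ = 0.810·7130/(4·5.67×10⁻⁸) = 2.546×10¹⁰ K⁴.
T = (2.546×10¹⁰)^(1/4).

T ≈ 399 K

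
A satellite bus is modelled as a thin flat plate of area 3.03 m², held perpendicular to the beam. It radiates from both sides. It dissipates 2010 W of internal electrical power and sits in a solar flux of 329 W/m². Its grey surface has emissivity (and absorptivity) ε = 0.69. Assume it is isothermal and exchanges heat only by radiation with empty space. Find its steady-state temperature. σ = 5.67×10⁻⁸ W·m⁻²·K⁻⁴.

At steady state, absorbed solar power + internal power = radiated power.
Absorbed: α·S·A_cross = 0.69·329·3.030 = 687.8 W (cross-section A).
Total input = 687.8 + 2010 = 2698 W.
Radiated: εσ·A_surf·T⁴ with A_surf = 2A = 6.060 m².
T⁴ = 2698/(0.69·5.67×10⁻⁸·6.060) = 1.138×10¹⁰ K⁴.

T ≈ 327 K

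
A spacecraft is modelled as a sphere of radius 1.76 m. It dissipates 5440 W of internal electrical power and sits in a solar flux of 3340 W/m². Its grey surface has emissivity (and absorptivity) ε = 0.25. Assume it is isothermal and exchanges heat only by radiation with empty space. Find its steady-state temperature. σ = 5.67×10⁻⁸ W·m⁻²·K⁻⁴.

At steady state, absorbed solar power + internal power = radiated power.
Absorbed: α·S·A_cross = 0.25·3340·9.731 = 8126 W (cross-section πr²).
Total input = 8126 + 5440 = 13570 W.
Radiated: εσ·A_surf·T⁴ with A_surf = 4πr² = 38.93 m².
T⁴ = 13570/(0.25·5.67×10⁻⁸·38.93) = 2.459×10¹⁰ K⁴.

T ≈ 396 K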